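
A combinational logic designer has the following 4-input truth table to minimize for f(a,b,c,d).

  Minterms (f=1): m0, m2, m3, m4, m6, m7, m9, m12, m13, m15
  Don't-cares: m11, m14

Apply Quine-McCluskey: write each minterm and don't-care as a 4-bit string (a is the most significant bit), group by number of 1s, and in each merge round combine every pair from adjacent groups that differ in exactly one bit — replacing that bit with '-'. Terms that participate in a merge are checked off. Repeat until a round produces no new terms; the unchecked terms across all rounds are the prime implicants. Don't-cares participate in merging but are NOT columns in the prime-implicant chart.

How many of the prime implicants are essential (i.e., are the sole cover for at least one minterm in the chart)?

[col 0] 0000*, 0010*, 0011*, 0100*, 0110*, 0111*, 1001*, 1011*, 1100*, 1101*, 1110*, 1111*
[col 1] -011*, -100*, -110*, -111*, 0-00*, 0-10*, 0-11*, 00-0*, 001-*, 01-0*, 011-*, 1-01*, 1-11*, 10-1*, 11-0*, 11-1*, 110-*, 111-*
[col 2] --11, -1-0, -11-, 0--0, 0-1-, 1--1, 11--
Prime implicants: --11, -1-0, -11-, 0--0, 0-1-, 1--1, 11--
PI chart (minterm → PIs covering it):
  0 | 0--0  (sole → essential)
  2 | 0--0,0-1-
  3 | --11,0-1-
  4 | -1-0,0--0
  6 | -1-0,-11-,0--0,0-1-
  7 | --11,-11-,0-1-
  9 | 1--1  (sole → essential)
  12 | -1-0,11--
  13 | 1--1,11--
  15 | --11,-11-,1--1,11--
Essential prime implicants: 0--0, 1--1

2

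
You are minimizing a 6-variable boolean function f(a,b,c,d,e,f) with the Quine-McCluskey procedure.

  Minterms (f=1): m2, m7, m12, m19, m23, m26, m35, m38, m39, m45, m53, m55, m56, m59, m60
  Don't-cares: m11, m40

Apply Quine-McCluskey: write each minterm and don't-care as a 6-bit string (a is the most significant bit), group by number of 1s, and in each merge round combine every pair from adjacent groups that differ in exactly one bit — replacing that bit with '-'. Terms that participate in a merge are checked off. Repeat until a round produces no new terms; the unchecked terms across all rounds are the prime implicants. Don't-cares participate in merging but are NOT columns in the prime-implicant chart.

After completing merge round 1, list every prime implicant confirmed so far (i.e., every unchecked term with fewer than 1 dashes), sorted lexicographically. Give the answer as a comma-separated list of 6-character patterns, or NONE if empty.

000010, 001011, 001100, 011010, 101101, 111011

[col 0] 000010, 000111*, 001011, 001100, 010011*, 010111*, 011010, 100011*, 100110*, 100111*, 101000*, 101101, 110101*, 110111*, 111000*, 111011, 111100*
[col 1] -00111*, -10111*, 0-0111*, 010-11, 1-0111*, 1-1000, 100-11, 10011-, 1101-1, 111-00
[col 2] --0111
Prime implicants: --0111, 000010, 001011, 001100, 010-11, 011010, 1-1000, 100-11, 10011-, 101101, 1101-1, 111-00, 111011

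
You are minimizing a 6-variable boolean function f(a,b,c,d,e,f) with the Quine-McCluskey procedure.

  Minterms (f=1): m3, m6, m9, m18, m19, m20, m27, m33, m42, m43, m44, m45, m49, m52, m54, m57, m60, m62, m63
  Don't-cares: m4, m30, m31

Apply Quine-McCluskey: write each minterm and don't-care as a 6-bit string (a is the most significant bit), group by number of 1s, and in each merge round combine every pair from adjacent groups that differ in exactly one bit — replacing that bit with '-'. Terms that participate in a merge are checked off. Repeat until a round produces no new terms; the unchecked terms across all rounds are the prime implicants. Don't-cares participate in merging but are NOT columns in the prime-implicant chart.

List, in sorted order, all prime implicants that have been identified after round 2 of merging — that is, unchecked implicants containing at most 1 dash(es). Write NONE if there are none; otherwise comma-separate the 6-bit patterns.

-10100, 0-0011, 0-0100, 0001-0, 001001, 01-011, 01001-, 011-11, 1-0001, 1-1100, 10101-, 10110-, 11-001

[col 0] 000011*, 000100*, 000110*, 001001, 010010*, 010011*, 010100*, 011011*, 011110*, 011111*, 100001*, 101010*, 101011*, 101100*, 101101*, 110001*, 110100*, 110110*, 111001*, 111100*, 111110*, 111111*
[col 1] -10100, -11110*, -11111*, 0-0011, 0-0100, 0001-0, 01-011, 01001-, 011-11, 01111-*, 1-0001, 1-1100, 10101-, 10110-, 11-001, 11-100*, 11-110*, 1101-0*, 1111-0*, 11111-*
[col 2] -1111-, 11-1-0
Prime implicants: -10100, -1111-, 0-0011, 0-0100, 0001-0, 001001, 01-011, 01001-, 011-11, 1-0001, 1-1100, 10101-, 10110-, 11-001, 11-1-0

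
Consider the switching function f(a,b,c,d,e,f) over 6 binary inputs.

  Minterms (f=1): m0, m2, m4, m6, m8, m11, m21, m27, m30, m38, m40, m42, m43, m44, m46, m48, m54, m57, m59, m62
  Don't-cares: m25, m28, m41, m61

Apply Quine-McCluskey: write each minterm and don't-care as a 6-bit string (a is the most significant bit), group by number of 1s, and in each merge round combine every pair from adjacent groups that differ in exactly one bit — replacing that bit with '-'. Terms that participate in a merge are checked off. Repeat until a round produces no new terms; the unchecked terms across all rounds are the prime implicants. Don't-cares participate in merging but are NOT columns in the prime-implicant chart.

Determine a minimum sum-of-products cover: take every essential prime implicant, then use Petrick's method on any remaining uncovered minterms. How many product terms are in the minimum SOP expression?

size-2^0 implicants → 000000(✓)  000010(✓)  000100(✓)  000110(✓)  001000(✓)  001011(✓)  010101  011001(✓)  011011(✓)  011100(✓)  011110(✓)  100110(✓)  101000(✓)  101001(✓)  101010(✓)  101011(✓)  101100(✓)  101110(✓)  110000  110110(✓)  111001(✓)  111011(✓)  111101(✓)  111110(✓)
size-2^1 implicants → -00110  -01000  -01011(✓)  -11001(✓)  -11011(✓)  -11110  0-1011(✓)  00-000  000-00(✓)  000-10(✓)  0000-0(✓)  0001-0(✓)  0110-1(✓)  0111-0  1-0110(✓)  1-1001(✓)  1-1011(✓)  1-1110(✓)  10-110(✓)  101-00(✓)  101-10(✓)  1010-0(✓)  1010-1(✓)  10100-(✓)  10101-(✓)  1011-0(✓)  11-110(✓)  111-01  1110-1(✓)
size-2^2 implicants → --1011  -110-1  000--0  1--110  1-10-1  101--0  1010--
Unchecked terms (primes): --1011, -00110, -01000, -110-1, -11110, 00-000, 000--0, 010101, 0111-0, 1--110, 1-10-1, 101--0, 1010--, 110000, 111-01
Minterm coverage:
  m0 ⊆ 00-000,000--0
  m2 ⊆ 000--0 [E]
  m4 ⊆ 000--0 [E]
  m6 ⊆ -00110,000--0
  m8 ⊆ -01000,00-000
  m11 ⊆ --1011 [E]
  m21 ⊆ 010101 [E]
  m27 ⊆ --1011,-110-1
  m30 ⊆ -11110,0111-0
  m38 ⊆ -00110,1--110
  m40 ⊆ -01000,101--0,1010--
  m42 ⊆ 101--0,1010--
  m43 ⊆ --1011,1-10-1,1010--
  m44 ⊆ 101--0 [E]
  m46 ⊆ 1--110,101--0
  m48 ⊆ 110000 [E]
  m54 ⊆ 1--110 [E]
  m57 ⊆ -110-1,1-10-1,111-01
  m59 ⊆ --1011,-110-1,1-10-1
  m62 ⊆ -11110,1--110
E = {--1011, 000--0, 010101, 1--110, 101--0, 110000}
Petrick residual → -01000, -110-1, -11110
Cover = cd'ef + b'cd'e'f' + bcd'f + bcdef' + a'b'c'f' + a'bc'de'f + adef' + ab'cf' + abc'd'e'f'  |cover|=9

9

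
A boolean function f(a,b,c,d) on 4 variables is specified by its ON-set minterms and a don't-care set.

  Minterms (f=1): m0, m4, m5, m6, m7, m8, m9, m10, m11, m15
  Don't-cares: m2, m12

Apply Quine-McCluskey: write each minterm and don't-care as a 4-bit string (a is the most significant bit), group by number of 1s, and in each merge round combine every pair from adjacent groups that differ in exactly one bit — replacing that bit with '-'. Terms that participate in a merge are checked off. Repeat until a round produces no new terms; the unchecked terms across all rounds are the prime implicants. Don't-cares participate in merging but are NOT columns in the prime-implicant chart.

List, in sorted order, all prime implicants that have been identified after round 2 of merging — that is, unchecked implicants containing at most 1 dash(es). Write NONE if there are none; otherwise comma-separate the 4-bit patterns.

size-2^0 implicants → 0000(✓)  0010(✓)  0100(✓)  0101(✓)  0110(✓)  0111(✓)  1000(✓)  1001(✓)  1010(✓)  1011(✓)  1100(✓)  1111(✓)
size-2^1 implicants → -000(✓)  -010(✓)  -100(✓)  -111  0-00(✓)  0-10(✓)  00-0(✓)  01-0(✓)  01-1(✓)  010-(✓)  011-(✓)  1-00(✓)  1-11  10-0(✓)  10-1(✓)  100-(✓)  101-(✓)
size-2^2 implicants → --00  -0-0  0--0  01--  10--
Unchecked terms (primes): --00, -0-0, -111, 0--0, 01--, 1-11, 10--

-111, 1-11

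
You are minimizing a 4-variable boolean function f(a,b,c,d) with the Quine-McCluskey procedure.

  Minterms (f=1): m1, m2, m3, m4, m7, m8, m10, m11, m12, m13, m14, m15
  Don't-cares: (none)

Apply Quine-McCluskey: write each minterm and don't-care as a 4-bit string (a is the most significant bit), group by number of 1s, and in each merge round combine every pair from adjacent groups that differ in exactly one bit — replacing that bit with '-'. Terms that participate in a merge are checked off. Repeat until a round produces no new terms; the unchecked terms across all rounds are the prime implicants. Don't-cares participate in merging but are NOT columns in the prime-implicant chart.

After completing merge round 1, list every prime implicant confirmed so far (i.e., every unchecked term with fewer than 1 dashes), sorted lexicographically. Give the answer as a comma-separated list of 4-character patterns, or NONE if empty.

[col 0] 0001*, 0010*, 0011*, 0100*, 0111*, 1000*, 1010*, 1011*, 1100*, 1101*, 1110*, 1111*
[col 1] -010*, -011*, -100, -111*, 0-11*, 00-1, 001-*, 1-00*, 1-10*, 1-11*, 10-0*, 101-*, 11-0*, 11-1*, 110-*, 111-*
[col 2] --11, -01-, 1--0, 1-1-, 11--
Prime implicants: --11, -01-, -100, 00-1, 1--0, 1-1-, 11--

NONE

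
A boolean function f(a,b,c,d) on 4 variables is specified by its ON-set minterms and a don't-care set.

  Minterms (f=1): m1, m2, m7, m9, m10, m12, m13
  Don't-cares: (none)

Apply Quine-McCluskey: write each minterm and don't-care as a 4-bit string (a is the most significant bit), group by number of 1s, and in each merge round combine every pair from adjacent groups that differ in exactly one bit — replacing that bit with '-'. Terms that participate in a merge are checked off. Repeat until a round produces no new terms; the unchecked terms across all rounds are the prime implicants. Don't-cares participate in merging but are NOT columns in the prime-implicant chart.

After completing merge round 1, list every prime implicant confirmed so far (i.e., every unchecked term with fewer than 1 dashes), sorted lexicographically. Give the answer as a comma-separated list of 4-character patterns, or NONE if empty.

0111

[col 0] 0001*, 0010*, 0111, 1001*, 1010*, 1100*, 1101*
[col 1] -001, -010, 1-01, 110-
Prime implicants: -001, -010, 0111, 1-01, 110-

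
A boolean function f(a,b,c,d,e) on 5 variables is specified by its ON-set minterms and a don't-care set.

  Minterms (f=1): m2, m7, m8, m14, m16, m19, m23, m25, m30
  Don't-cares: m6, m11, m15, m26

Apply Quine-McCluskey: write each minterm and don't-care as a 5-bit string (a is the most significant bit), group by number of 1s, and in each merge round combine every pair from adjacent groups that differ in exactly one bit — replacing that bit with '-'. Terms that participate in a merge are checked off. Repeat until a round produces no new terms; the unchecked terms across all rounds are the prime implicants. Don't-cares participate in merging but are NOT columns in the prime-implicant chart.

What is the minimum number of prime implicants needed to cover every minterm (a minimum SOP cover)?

7

[col 0] 00010*, 00110*, 00111*, 01000, 01011*, 01110*, 01111*, 10000, 10011*, 10111*, 11001, 11010*, 11110*
[col 1] -0111, -1110, 0-110*, 0-111*, 00-10, 0011-*, 01-11, 0111-*, 10-11, 11-10
[col 2] 0-11-
Prime implicants: -0111, -1110, 0-11-, 00-10, 01-11, 01000, 10-11, 10000, 11-10, 11001
PI chart (minterm → PIs covering it):
  2 | 00-10  (sole → essential)
  7 | -0111,0-11-
  8 | 01000  (sole → essential)
  14 | -1110,0-11-
  16 | 10000  (sole → essential)
  19 | 10-11  (sole → essential)
  23 | -0111,10-11
  25 | 11001  (sole → essential)
  30 | -1110,11-10
Essential prime implicants: 00-10, 01000, 10-11, 10000, 11001
Petrick residual → -0111, -1110
Minimum SOP uses 7 PIs: b'cde + bcde' + a'b'de' + a'bc'd'e' + ab'de + ab'c'd'e' + abc'd'e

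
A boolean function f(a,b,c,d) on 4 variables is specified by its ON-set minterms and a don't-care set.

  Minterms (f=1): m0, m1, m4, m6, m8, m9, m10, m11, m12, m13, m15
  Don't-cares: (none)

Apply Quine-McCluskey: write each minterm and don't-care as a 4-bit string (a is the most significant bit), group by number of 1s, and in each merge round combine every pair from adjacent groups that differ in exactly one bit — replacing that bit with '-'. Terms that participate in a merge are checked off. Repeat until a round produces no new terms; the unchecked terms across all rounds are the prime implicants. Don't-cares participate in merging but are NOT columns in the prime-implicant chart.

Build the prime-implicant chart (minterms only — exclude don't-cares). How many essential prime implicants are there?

[col 0] 0000*, 0001*, 0100*, 0110*, 1000*, 1001*, 1010*, 1011*, 1100*, 1101*, 1111*
[col 1] -000*, -001*, -100*, 0-00*, 000-*, 01-0, 1-00*, 1-01*, 1-11*, 10-0*, 10-1*, 100-*, 101-*, 11-1*, 110-*
[col 2] --00, -00-, 1--1, 1-0-, 10--
Prime implicants: --00, -00-, 01-0, 1--1, 1-0-, 10--
PI chart (minterm → PIs covering it):
  0 | --00,-00-
  1 | -00-  (sole → essential)
  4 | --00,01-0
  6 | 01-0  (sole → essential)
  8 | --00,-00-,1-0-,10--
  9 | -00-,1--1,1-0-,10--
  10 | 10--  (sole → essential)
  11 | 1--1,10--
  12 | --00,1-0-
  13 | 1--1,1-0-
  15 | 1--1  (sole → essential)
Essential prime implicants: -00-, 01-0, 1--1, 10--

4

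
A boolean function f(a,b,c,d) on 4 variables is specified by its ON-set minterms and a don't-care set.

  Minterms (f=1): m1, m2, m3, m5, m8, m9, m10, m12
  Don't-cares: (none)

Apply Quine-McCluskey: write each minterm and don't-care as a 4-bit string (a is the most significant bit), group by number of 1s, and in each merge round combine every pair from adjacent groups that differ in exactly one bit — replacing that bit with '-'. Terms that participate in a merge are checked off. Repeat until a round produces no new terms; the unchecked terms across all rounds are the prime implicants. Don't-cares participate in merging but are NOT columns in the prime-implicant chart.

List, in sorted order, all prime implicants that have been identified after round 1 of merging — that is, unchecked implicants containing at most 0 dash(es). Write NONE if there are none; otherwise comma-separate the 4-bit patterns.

NONE

[col 0] 0001*, 0010*, 0011*, 0101*, 1000*, 1001*, 1010*, 1100*
[col 1] -001, -010, 0-01, 00-1, 001-, 1-00, 10-0, 100-
Prime implicants: -001, -010, 0-01, 00-1, 001-, 1-00, 10-0, 100-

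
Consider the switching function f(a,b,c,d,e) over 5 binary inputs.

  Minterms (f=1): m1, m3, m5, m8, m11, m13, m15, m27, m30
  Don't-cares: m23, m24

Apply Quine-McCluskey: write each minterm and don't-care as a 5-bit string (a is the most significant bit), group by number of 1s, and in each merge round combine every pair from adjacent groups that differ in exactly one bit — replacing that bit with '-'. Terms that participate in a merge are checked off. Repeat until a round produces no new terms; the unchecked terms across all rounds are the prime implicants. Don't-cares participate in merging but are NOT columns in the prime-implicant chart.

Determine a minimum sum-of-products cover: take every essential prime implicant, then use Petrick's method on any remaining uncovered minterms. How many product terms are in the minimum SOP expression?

Round 0: 00001✓ 00011✓ 00101✓ 01000✓ 01011✓ 01101✓ 01111✓ 10111 11000✓ 11011✓ 11110
Round 1: -1000 -1011 0-011 0-101 00-01 000-1 01-11 011-1
PIs = {-1000, -1011, 0-011, 0-101, 00-01, 000-1, 01-11, 011-1, 10111, 11110}
Coverage chart:
  m1: 00-01,000-1
  m3: 0-011,000-1
  m5: 0-101,00-01
  m8: -1000 ←essential
  m11: -1011,0-011,01-11
  m13: 0-101,011-1
  m15: 01-11,011-1
  m27: -1011 ←essential
  m30: 11110 ←essential
Essential: -1000, -1011, 11110
Petrick residual → 0-011, 00-01, 011-1
Min cover (6 terms): bc'd'e' + bc'de + a'c'de + a'b'd'e + a'bce + abcde'

6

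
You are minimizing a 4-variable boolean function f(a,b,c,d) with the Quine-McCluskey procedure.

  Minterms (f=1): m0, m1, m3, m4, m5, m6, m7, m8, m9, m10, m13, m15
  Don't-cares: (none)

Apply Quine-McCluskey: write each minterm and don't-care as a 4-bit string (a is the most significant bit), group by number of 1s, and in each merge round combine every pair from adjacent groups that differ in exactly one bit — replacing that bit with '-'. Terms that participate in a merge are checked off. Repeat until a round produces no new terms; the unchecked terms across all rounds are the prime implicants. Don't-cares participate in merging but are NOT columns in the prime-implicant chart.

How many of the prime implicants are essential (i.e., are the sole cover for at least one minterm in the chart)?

size-2^0 implicants → 0000(✓)  0001(✓)  0011(✓)  0100(✓)  0101(✓)  0110(✓)  0111(✓)  1000(✓)  1001(✓)  1010(✓)  1101(✓)  1111(✓)
size-2^1 implicants → -000(✓)  -001(✓)  -101(✓)  -111(✓)  0-00(✓)  0-01(✓)  0-11(✓)  00-1(✓)  000-(✓)  01-0(✓)  01-1(✓)  010-(✓)  011-(✓)  1-01(✓)  10-0  100-(✓)  11-1(✓)
size-2^2 implicants → --01  -00-  -1-1  0--1  0-0-  01--
Unchecked terms (primes): --01, -00-, -1-1, 0--1, 0-0-, 01--, 10-0
Minterm coverage:
  m0 ⊆ -00-,0-0-
  m1 ⊆ --01,-00-,0--1,0-0-
  m3 ⊆ 0--1 [E]
  m4 ⊆ 0-0-,01--
  m5 ⊆ --01,-1-1,0--1,0-0-,01--
  m6 ⊆ 01-- [E]
  m7 ⊆ -1-1,0--1,01--
  m8 ⊆ -00-,10-0
  m9 ⊆ --01,-00-
  m10 ⊆ 10-0 [E]
  m13 ⊆ --01,-1-1
  m15 ⊆ -1-1 [E]
E = {-1-1, 0--1, 01--, 10-0}

4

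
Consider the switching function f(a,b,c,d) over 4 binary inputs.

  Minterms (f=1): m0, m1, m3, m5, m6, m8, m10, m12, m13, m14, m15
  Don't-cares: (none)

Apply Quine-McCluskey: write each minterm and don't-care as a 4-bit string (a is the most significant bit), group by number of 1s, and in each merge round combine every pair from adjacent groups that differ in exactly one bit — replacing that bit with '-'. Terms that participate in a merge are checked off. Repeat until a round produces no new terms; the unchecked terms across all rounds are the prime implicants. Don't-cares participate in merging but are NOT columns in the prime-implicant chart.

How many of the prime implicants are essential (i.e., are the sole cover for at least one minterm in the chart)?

4

Round 0: 0000✓ 0001✓ 0011✓ 0101✓ 0110✓ 1000✓ 1010✓ 1100✓ 1101✓ 1110✓ 1111✓
Round 1: -000 -101 -110 0-01 00-1 000- 1-00✓ 1-10✓ 10-0✓ 11-0✓ 11-1✓ 110-✓ 111-✓
Round 2: 1--0 11--
PIs = {-000, -101, -110, 0-01, 00-1, 000-, 1--0, 11--}
Coverage chart:
  m0: -000,000-
  m1: 0-01,00-1,000-
  m3: 00-1 ←essential
  m5: -101,0-01
  m6: -110 ←essential
  m8: -000,1--0
  m10: 1--0 ←essential
  m12: 1--0,11--
  m13: -101,11--
  m14: -110,1--0,11--
  m15: 11-- ←essential
Essential: -110, 00-1, 1--0, 11--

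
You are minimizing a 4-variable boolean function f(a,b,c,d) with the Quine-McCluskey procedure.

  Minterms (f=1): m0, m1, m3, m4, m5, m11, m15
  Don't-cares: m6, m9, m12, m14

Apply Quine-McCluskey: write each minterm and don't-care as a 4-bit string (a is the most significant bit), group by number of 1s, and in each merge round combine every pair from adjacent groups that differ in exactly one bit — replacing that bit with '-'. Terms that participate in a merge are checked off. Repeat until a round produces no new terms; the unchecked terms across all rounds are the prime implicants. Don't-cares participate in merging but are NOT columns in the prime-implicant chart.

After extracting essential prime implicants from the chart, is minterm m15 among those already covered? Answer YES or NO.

NO

Round 0: 0000✓ 0001✓ 0011✓ 0100✓ 0101✓ 0110✓ 1001✓ 1011✓ 1100✓ 1110✓ 1111✓
Round 1: -001✓ -011✓ -100✓ -110✓ 0-00✓ 0-01✓ 00-1✓ 000-✓ 01-0✓ 010-✓ 1-11 10-1✓ 11-0✓ 111-
Round 2: -0-1 -1-0 0-0-
PIs = {-0-1, -1-0, 0-0-, 1-11, 111-}
Coverage chart:
  m0: 0-0- ←essential
  m1: -0-1,0-0-
  m3: -0-1 ←essential
  m4: -1-0,0-0-
  m5: 0-0- ←essential
  m11: -0-1,1-11
  m15: 1-11,111-
Essential: -0-1, 0-0-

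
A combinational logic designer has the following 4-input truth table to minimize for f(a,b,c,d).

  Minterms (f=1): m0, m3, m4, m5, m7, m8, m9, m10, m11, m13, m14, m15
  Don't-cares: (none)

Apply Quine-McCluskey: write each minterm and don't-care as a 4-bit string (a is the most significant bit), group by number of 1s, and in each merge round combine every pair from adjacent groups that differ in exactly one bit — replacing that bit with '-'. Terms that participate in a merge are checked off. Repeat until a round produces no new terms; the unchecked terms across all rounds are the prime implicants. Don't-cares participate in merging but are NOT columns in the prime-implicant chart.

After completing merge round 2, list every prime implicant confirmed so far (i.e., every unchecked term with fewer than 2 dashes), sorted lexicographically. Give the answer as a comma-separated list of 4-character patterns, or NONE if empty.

[col 0] 0000*, 0011*, 0100*, 0101*, 0111*, 1000*, 1001*, 1010*, 1011*, 1101*, 1110*, 1111*
[col 1] -000, -011*, -101*, -111*, 0-00, 0-11*, 01-1*, 010-, 1-01*, 1-10*, 1-11*, 10-0*, 10-1*, 100-*, 101-*, 11-1*, 111-*
[col 2] --11, -1-1, 1--1, 1-1-, 10--
Prime implicants: --11, -000, -1-1, 0-00, 010-, 1--1, 1-1-, 10--

-000, 0-00, 010-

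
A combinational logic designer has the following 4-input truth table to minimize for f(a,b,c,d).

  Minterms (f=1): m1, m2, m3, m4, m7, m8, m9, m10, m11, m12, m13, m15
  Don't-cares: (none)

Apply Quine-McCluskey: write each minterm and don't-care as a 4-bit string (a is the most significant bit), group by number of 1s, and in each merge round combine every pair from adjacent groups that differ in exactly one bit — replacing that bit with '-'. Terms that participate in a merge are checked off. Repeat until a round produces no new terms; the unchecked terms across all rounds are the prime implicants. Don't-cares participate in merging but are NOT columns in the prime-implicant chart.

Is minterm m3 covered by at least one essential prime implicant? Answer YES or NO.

YES

[col 0] 0001*, 0010*, 0011*, 0100*, 0111*, 1000*, 1001*, 1010*, 1011*, 1100*, 1101*, 1111*
[col 1] -001*, -010*, -011*, -100, -111*, 0-11*, 00-1*, 001-*, 1-00*, 1-01*, 1-11*, 10-0*, 10-1*, 100-*, 101-*, 11-1*, 110-*
[col 2] --11, -0-1, -01-, 1--1, 1-0-, 10--
Prime implicants: --11, -0-1, -01-, -100, 1--1, 1-0-, 10--
PI chart (minterm → PIs covering it):
  1 | -0-1  (sole → essential)
  2 | -01-  (sole → essential)
  3 | --11,-0-1,-01-
  4 | -100  (sole → essential)
  7 | --11  (sole → essential)
  8 | 1-0-,10--
  9 | -0-1,1--1,1-0-,10--
  10 | -01-,10--
  11 | --11,-0-1,-01-,1--1,10--
  12 | -100,1-0-
  13 | 1--1,1-0-
  15 | --11,1--1
Essential prime implicants: --11, -0-1, -01-, -100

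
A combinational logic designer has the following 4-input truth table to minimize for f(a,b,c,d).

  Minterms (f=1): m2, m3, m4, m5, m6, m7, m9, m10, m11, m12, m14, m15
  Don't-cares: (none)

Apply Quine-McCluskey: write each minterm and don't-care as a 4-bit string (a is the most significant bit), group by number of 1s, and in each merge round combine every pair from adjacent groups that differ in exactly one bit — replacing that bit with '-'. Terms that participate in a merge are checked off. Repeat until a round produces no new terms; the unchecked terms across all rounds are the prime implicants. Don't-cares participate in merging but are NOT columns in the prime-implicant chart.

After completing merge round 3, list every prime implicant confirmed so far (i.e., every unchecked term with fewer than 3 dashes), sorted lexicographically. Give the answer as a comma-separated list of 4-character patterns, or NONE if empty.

[col 0] 0010*, 0011*, 0100*, 0101*, 0110*, 0111*, 1001*, 1010*, 1011*, 1100*, 1110*, 1111*
[col 1] -010*, -011*, -100*, -110*, -111*, 0-10*, 0-11*, 001-*, 01-0*, 01-1*, 010-*, 011-*, 1-10*, 1-11*, 10-1, 101-*, 11-0*, 111-*
[col 2] --10*, --11*, -01-*, -1-0, -11-*, 0-1-*, 01--, 1-1-*
[col 3] --1-
Prime implicants: --1-, -1-0, 01--, 10-1

-1-0, 01--, 10-1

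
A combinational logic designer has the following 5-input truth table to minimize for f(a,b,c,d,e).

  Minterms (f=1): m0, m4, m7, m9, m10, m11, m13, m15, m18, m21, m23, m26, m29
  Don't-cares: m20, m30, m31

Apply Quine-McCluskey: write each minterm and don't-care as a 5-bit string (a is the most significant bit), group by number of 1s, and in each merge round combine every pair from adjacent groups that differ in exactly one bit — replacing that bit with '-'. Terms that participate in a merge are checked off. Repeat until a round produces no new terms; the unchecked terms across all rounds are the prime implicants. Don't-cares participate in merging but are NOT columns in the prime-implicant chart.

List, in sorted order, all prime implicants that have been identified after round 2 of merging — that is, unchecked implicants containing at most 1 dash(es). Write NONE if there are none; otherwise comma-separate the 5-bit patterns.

-0100, -1010, 00-00, 0101-, 1-010, 1010-, 11-10, 1111-

size-2^0 implicants → 00000(✓)  00100(✓)  00111(✓)  01001(✓)  01010(✓)  01011(✓)  01101(✓)  01111(✓)  10010(✓)  10100(✓)  10101(✓)  10111(✓)  11010(✓)  11101(✓)  11110(✓)  11111(✓)
size-2^1 implicants → -0100  -0111(✓)  -1010  -1101(✓)  -1111(✓)  0-111(✓)  00-00  01-01(✓)  01-11(✓)  010-1(✓)  0101-  011-1(✓)  1-010  1-101(✓)  1-111(✓)  101-1(✓)  1010-  11-10  111-1(✓)  1111-
size-2^2 implicants → --111  -11-1  01--1  1-1-1
Unchecked terms (primes): --111, -0100, -1010, -11-1, 00-00, 01--1, 0101-, 1-010, 1-1-1, 1010-, 11-10, 1111-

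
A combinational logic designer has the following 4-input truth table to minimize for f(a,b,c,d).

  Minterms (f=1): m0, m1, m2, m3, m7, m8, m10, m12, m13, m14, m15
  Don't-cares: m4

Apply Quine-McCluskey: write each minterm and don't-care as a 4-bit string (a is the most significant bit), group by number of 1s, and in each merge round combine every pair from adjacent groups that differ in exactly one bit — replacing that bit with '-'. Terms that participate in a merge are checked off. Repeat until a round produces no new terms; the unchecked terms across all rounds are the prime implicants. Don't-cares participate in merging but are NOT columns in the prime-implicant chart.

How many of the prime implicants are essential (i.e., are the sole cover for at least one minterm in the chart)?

2

size-2^0 implicants → 0000(✓)  0001(✓)  0010(✓)  0011(✓)  0100(✓)  0111(✓)  1000(✓)  1010(✓)  1100(✓)  1101(✓)  1110(✓)  1111(✓)
size-2^1 implicants → -000(✓)  -010(✓)  -100(✓)  -111  0-00(✓)  0-11  00-0(✓)  00-1(✓)  000-(✓)  001-(✓)  1-00(✓)  1-10(✓)  10-0(✓)  11-0(✓)  11-1(✓)  110-(✓)  111-(✓)
size-2^2 implicants → --00  -0-0  00--  1--0  11--
Unchecked terms (primes): --00, -0-0, -111, 0-11, 00--, 1--0, 11--
Minterm coverage:
  m0 ⊆ --00,-0-0,00--
  m1 ⊆ 00-- [E]
  m2 ⊆ -0-0,00--
  m3 ⊆ 0-11,00--
  m7 ⊆ -111,0-11
  m8 ⊆ --00,-0-0,1--0
  m10 ⊆ -0-0,1--0
  m12 ⊆ --00,1--0,11--
  m13 ⊆ 11-- [E]
  m14 ⊆ 1--0,11--
  m15 ⊆ -111,11--
E = {00--, 11--}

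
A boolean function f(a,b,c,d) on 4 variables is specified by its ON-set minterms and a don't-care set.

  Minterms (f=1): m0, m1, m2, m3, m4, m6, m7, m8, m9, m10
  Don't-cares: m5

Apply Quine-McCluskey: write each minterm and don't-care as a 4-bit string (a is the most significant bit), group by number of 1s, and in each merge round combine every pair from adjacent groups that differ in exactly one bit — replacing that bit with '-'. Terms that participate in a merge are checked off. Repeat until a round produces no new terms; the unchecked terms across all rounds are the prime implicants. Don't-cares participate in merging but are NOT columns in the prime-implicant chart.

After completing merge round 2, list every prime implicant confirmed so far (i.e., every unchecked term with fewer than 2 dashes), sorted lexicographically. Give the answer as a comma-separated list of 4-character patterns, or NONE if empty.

NONE

Round 0: 0000✓ 0001✓ 0010✓ 0011✓ 0100✓ 0101✓ 0110✓ 0111✓ 1000✓ 1001✓ 1010✓
Round 1: -000✓ -001✓ -010✓ 0-00✓ 0-01✓ 0-10✓ 0-11✓ 00-0✓ 00-1✓ 000-✓ 001-✓ 01-0✓ 01-1✓ 010-✓ 011-✓ 10-0✓ 100-✓
Round 2: -0-0 -00- 0--0✓ 0--1✓ 0-0-✓ 0-1-✓ 00--✓ 01--✓
Round 3: 0---
PIs = {-0-0, -00-, 0---}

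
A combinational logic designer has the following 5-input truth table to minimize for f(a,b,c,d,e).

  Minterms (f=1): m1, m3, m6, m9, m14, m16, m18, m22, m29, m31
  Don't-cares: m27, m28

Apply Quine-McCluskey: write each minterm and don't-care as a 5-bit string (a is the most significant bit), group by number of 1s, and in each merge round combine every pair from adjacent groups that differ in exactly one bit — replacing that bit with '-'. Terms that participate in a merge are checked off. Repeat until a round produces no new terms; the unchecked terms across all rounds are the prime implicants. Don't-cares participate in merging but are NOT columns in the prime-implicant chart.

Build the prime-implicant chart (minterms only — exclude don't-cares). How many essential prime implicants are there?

4

size-2^0 implicants → 00001(✓)  00011(✓)  00110(✓)  01001(✓)  01110(✓)  10000(✓)  10010(✓)  10110(✓)  11011(✓)  11100(✓)  11101(✓)  11111(✓)
size-2^1 implicants → -0110  0-001  0-110  000-1  10-10  100-0  11-11  111-1  1110-
Unchecked terms (primes): -0110, 0-001, 0-110, 000-1, 10-10, 100-0, 11-11, 111-1, 1110-
Minterm coverage:
  m1 ⊆ 0-001,000-1
  m3 ⊆ 000-1 [E]
  m6 ⊆ -0110,0-110
  m9 ⊆ 0-001 [E]
  m14 ⊆ 0-110 [E]
  m16 ⊆ 100-0 [E]
  m18 ⊆ 10-10,100-0
  m22 ⊆ -0110,10-10
  m29 ⊆ 111-1,1110-
  m31 ⊆ 11-11,111-1
E = {0-001, 0-110, 000-1, 100-0}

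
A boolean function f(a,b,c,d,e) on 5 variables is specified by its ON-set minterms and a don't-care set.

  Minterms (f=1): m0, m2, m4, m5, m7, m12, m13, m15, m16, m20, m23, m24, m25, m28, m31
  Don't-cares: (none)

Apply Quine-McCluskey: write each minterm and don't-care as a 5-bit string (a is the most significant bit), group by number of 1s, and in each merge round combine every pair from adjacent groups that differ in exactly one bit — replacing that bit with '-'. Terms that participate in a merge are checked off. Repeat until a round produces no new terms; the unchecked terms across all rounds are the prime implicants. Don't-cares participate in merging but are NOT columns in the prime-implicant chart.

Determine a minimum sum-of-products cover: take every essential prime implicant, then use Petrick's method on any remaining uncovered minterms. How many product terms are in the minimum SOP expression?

[col 0] 00000*, 00010*, 00100*, 00101*, 00111*, 01100*, 01101*, 01111*, 10000*, 10100*, 10111*, 11000*, 11001*, 11100*, 11111*
[col 1] -0000*, -0100*, -0111*, -1100*, -1111*, 0-100*, 0-101*, 0-111*, 00-00*, 000-0, 001-1*, 0010-*, 011-1*, 0110-*, 1-000*, 1-100*, 1-111*, 10-00*, 11-00*, 1100-
[col 2] --100, --111, -0-00, 0-1-1, 0-10-, 1--00
Prime implicants: --100, --111, -0-00, 0-1-1, 0-10-, 000-0, 1--00, 1100-
PI chart (minterm → PIs covering it):
  0 | -0-00,000-0
  2 | 000-0  (sole → essential)
  4 | --100,-0-00,0-10-
  5 | 0-1-1,0-10-
  7 | --111,0-1-1
  12 | --100,0-10-
  13 | 0-1-1,0-10-
  15 | --111,0-1-1
  16 | -0-00,1--00
  20 | --100,-0-00,1--00
  23 | --111  (sole → essential)
  24 | 1--00,1100-
  25 | 1100-  (sole → essential)
  28 | --100,1--00
  31 | --111  (sole → essential)
Essential prime implicants: --111, 000-0, 1100-
Petrick residual → 0-10-, 1--00
Minimum SOP uses 5 PIs: cde + a'cd' + a'b'c'e' + ad'e' + abc'd'

5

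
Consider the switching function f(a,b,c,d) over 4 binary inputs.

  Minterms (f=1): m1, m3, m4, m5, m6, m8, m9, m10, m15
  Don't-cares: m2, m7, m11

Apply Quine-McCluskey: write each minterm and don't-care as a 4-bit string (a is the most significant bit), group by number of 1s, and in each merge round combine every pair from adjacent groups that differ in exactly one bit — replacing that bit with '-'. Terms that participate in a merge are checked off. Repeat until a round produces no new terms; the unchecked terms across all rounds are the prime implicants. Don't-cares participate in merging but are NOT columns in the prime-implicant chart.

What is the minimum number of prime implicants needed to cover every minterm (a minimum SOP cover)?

4

[col 0] 0001*, 0010*, 0011*, 0100*, 0101*, 0110*, 0111*, 1000*, 1001*, 1010*, 1011*, 1111*
[col 1] -001*, -010*, -011*, -111*, 0-01*, 0-10*, 0-11*, 00-1*, 001-*, 01-0*, 01-1*, 010-*, 011-*, 1-11*, 10-0*, 10-1*, 100-*, 101-*
[col 2] --11, -0-1, -01-, 0--1, 0-1-, 01--, 10--
Prime implicants: --11, -0-1, -01-, 0--1, 0-1-, 01--, 10--
PI chart (minterm → PIs covering it):
  1 | -0-1,0--1
  3 | --11,-0-1,-01-,0--1,0-1-
  4 | 01--  (sole → essential)
  5 | 0--1,01--
  6 | 0-1-,01--
  8 | 10--  (sole → essential)
  9 | -0-1,10--
  10 | -01-,10--
  15 | --11  (sole → essential)
Essential prime implicants: --11, 01--, 10--
Petrick residual → -0-1
Minimum SOP uses 4 PIs: cd + b'd + a'b + ab'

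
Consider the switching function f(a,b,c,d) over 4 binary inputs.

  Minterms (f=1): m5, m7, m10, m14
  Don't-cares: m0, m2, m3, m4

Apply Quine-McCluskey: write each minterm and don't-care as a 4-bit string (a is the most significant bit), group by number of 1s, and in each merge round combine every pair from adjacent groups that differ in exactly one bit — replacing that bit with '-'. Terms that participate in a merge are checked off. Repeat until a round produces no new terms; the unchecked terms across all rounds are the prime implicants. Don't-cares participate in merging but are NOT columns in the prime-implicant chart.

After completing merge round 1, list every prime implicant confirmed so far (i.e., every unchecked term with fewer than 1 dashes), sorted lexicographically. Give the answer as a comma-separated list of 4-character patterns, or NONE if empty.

NONE

Round 0: 0000✓ 0010✓ 0011✓ 0100✓ 0101✓ 0111✓ 1010✓ 1110✓
Round 1: -010 0-00 0-11 00-0 001- 01-1 010- 1-10
PIs = {-010, 0-00, 0-11, 00-0, 001-, 01-1, 010-, 1-10}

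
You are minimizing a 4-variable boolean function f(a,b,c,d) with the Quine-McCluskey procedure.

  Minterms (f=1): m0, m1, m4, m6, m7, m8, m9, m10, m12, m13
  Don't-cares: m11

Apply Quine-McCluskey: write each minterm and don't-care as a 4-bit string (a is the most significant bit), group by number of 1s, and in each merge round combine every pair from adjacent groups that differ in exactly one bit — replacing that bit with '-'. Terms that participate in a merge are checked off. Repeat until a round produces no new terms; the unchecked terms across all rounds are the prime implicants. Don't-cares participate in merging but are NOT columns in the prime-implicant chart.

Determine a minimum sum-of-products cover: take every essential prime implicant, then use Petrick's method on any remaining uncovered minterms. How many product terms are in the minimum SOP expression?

Round 0: 0000✓ 0001✓ 0100✓ 0110✓ 0111✓ 1000✓ 1001✓ 1010✓ 1011✓ 1100✓ 1101✓
Round 1: -000✓ -001✓ -100✓ 0-00✓ 000-✓ 01-0 011- 1-00✓ 1-01✓ 10-0✓ 10-1✓ 100-✓ 101-✓ 110-✓
Round 2: --00 -00- 1-0- 10--
PIs = {--00, -00-, 01-0, 011-, 1-0-, 10--}
Coverage chart:
  m0: --00,-00-
  m1: -00- ←essential
  m4: --00,01-0
  m6: 01-0,011-
  m7: 011- ←essential
  m8: --00,-00-,1-0-,10--
  m9: -00-,1-0-,10--
  m10: 10-- ←essential
  m12: --00,1-0-
  m13: 1-0- ←essential
Essential: -00-, 011-, 1-0-, 10--
Petrick residual → --00
Min cover (5 terms): c'd' + b'c' + a'bc + ac' + ab'

5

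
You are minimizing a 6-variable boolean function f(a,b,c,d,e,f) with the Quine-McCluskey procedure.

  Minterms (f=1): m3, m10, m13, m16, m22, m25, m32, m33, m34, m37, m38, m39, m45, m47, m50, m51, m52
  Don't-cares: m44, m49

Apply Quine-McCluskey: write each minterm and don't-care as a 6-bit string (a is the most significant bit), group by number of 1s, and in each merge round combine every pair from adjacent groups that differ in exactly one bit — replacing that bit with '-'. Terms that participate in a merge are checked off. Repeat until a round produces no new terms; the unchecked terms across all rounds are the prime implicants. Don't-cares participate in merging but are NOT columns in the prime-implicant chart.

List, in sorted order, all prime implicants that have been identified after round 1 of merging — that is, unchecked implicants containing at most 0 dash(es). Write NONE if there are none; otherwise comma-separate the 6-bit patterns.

[col 0] 000011, 001010, 001101*, 010000, 010110, 011001, 100000*, 100001*, 100010*, 100101*, 100110*, 100111*, 101100*, 101101*, 101111*, 110001*, 110010*, 110011*, 110100
[col 1] -01101, 1-0001, 1-0010, 10-101*, 10-111*, 100-01, 100-10, 1000-0, 10000-, 1001-1*, 10011-, 1011-1*, 10110-, 1100-1, 11001-
[col 2] 10-1-1
Prime implicants: -01101, 000011, 001010, 010000, 010110, 011001, 1-0001, 1-0010, 10-1-1, 100-01, 100-10, 1000-0, 10000-, 10011-, 10110-, 1100-1, 11001-, 110100

000011, 001010, 010000, 010110, 011001, 110100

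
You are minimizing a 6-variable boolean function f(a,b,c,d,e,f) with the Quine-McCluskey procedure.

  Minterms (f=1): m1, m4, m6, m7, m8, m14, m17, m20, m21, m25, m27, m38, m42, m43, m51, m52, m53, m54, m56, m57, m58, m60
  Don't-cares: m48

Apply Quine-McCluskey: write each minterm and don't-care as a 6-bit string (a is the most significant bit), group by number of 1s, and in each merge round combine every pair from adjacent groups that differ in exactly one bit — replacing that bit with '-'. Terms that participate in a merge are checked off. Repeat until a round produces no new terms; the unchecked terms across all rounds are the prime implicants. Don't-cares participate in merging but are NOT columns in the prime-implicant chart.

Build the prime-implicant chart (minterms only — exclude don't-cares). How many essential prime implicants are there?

size-2^0 implicants → 000001(✓)  000100(✓)  000110(✓)  000111(✓)  001000  001110(✓)  010001(✓)  010100(✓)  010101(✓)  011001(✓)  011011(✓)  100110(✓)  101010(✓)  101011(✓)  110000(✓)  110011  110100(✓)  110101(✓)  110110(✓)  111000(✓)  111001(✓)  111010(✓)  111100(✓)
size-2^1 implicants → -00110  -10100(✓)  -10101(✓)  -11001  0-0001  0-0100  00-110  0001-0  00011-  01-001  010-01  01010-(✓)  0110-1  1-0110  1-1010  10101-  11-000(✓)  11-100(✓)  110-00(✓)  1101-0  11010-(✓)  111-00(✓)  1110-0  11100-
size-2^2 implicants → -1010-  11--00
Unchecked terms (primes): -00110, -1010-, -11001, 0-0001, 0-0100, 00-110, 0001-0, 00011-, 001000, 01-001, 010-01, 0110-1, 1-0110, 1-1010, 10101-, 11--00, 110011, 1101-0, 1110-0, 11100-
Minterm coverage:
  m1 ⊆ 0-0001 [E]
  m4 ⊆ 0-0100,0001-0
  m6 ⊆ -00110,00-110,0001-0,00011-
  m7 ⊆ 00011- [E]
  m8 ⊆ 001000 [E]
  m14 ⊆ 00-110 [E]
  m17 ⊆ 0-0001,01-001,010-01
  m20 ⊆ -1010-,0-0100
  m21 ⊆ -1010-,010-01
  m25 ⊆ -11001,01-001,0110-1
  m27 ⊆ 0110-1 [E]
  m38 ⊆ -00110,1-0110
  m42 ⊆ 1-1010,10101-
  m43 ⊆ 10101- [E]
  m51 ⊆ 110011 [E]
  m52 ⊆ -1010-,11--00,1101-0
  m53 ⊆ -1010- [E]
  m54 ⊆ 1-0110,1101-0
  m56 ⊆ 11--00,1110-0,11100-
  m57 ⊆ -11001,11100-
  m58 ⊆ 1-1010,1110-0
  m60 ⊆ 11--00 [E]
E = {-1010-, 0-0001, 00-110, 00011-, 001000, 0110-1, 10101-, 11--00, 110011}

9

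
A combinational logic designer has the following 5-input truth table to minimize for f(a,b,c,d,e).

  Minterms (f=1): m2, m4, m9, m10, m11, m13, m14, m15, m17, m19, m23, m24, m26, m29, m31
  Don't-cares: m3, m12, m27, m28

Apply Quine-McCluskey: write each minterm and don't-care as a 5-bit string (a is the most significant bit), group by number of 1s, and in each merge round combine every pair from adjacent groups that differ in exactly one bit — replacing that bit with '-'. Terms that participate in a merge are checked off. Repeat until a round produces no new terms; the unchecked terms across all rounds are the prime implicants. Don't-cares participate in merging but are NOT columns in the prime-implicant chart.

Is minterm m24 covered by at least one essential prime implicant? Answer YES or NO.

NO

size-2^0 implicants → 00010(✓)  00011(✓)  00100(✓)  01001(✓)  01010(✓)  01011(✓)  01100(✓)  01101(✓)  01110(✓)  01111(✓)  10001(✓)  10011(✓)  10111(✓)  11000(✓)  11010(✓)  11011(✓)  11100(✓)  11101(✓)  11111(✓)
size-2^1 implicants → -0011(✓)  -1010(✓)  -1011(✓)  -1100(✓)  -1101(✓)  -1111(✓)  0-010(✓)  0-011(✓)  0-100  0001-(✓)  01-01(✓)  01-10(✓)  01-11(✓)  010-1(✓)  0101-(✓)  011-0(✓)  011-1(✓)  0110-(✓)  0111-(✓)  1-011(✓)  1-111(✓)  10-11(✓)  100-1  11-00  11-11(✓)  110-0  1101-(✓)  111-1(✓)  1110-(✓)
size-2^2 implicants → --011  -1-11  -101-  -11-1  -110-  0-01-  01--1  01-1-  011--  1--11
Unchecked terms (primes): --011, -1-11, -101-, -11-1, -110-, 0-01-, 0-100, 01--1, 01-1-, 011--, 1--11, 100-1, 11-00, 110-0
Minterm coverage:
  m2 ⊆ 0-01- [E]
  m4 ⊆ 0-100 [E]
  m9 ⊆ 01--1 [E]
  m10 ⊆ -101-,0-01-,01-1-
  m11 ⊆ --011,-1-11,-101-,0-01-,01--1,01-1-
  m13 ⊆ -11-1,-110-,01--1,011--
  m14 ⊆ 01-1-,011--
  m15 ⊆ -1-11,-11-1,01--1,01-1-,011--
  m17 ⊆ 100-1 [E]
  m19 ⊆ --011,1--11,100-1
  m23 ⊆ 1--11 [E]
  m24 ⊆ 11-00,110-0
  m26 ⊆ -101-,110-0
  m29 ⊆ -11-1,-110-
  m31 ⊆ -1-11,-11-1,1--11
E = {0-01-, 0-100, 01--1, 1--11, 100-1}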